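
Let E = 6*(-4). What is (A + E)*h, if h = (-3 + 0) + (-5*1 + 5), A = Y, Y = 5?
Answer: 57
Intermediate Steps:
E = -24
A = 5
h = -3 (h = -3 + (-5 + 5) = -3 + 0 = -3)
(A + E)*h = (5 - 24)*(-3) = -19*(-3) = 57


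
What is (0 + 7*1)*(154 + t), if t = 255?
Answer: 2863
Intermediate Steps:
(0 + 7*1)*(154 + t) = (0 + 7*1)*(154 + 255) = (0 + 7)*409 = 7*409 = 2863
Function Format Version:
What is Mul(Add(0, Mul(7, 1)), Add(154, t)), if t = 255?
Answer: 2863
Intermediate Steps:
Mul(Add(0, Mul(7, 1)), Add(154, t)) = Mul(Add(0, Mul(7, 1)), Add(154, 255)) = Mul(Add(0, 7), 409) = Mul(7, 409) = 2863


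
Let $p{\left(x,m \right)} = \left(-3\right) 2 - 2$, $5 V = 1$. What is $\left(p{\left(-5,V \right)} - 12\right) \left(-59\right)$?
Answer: $1180$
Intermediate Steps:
$V = \frac{1}{5}$ ($V = \frac{1}{5} \cdot 1 = \frac{1}{5} \approx 0.2$)
$p{\left(x,m \right)} = -8$ ($p{\left(x,m \right)} = -6 - 2 = -8$)
$\left(p{\left(-5,V \right)} - 12\right) \left(-59\right) = \left(-8 - 12\right) \left(-59\right) = \left(-20\right) \left(-59\right) = 1180$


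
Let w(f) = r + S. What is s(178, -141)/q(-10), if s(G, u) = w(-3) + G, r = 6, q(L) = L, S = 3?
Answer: -187/10 ≈ -18.700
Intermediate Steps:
w(f) = 9 (w(f) = 6 + 3 = 9)
s(G, u) = 9 + G
s(178, -141)/q(-10) = (9 + 178)/(-10) = 187*(-1/10) = -187/10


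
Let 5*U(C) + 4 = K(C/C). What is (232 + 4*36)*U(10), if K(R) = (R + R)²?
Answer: 0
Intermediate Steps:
K(R) = 4*R² (K(R) = (2*R)² = 4*R²)
U(C) = 0 (U(C) = -⅘ + (4*(C/C)²)/5 = -⅘ + (4*1²)/5 = -⅘ + (4*1)/5 = -⅘ + (⅕)*4 = -⅘ + ⅘ = 0)
(232 + 4*36)*U(10) = (232 + 4*36)*0 = (232 + 144)*0 = 376*0 = 0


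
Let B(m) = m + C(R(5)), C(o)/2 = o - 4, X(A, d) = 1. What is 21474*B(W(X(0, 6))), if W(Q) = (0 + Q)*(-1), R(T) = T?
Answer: 21474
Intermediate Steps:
C(o) = -8 + 2*o (C(o) = 2*(o - 4) = 2*(-4 + o) = -8 + 2*o)
W(Q) = -Q (W(Q) = Q*(-1) = -Q)
B(m) = 2 + m (B(m) = m + (-8 + 2*5) = m + (-8 + 10) = m + 2 = 2 + m)
21474*B(W(X(0, 6))) = 21474*(2 - 1*1) = 21474*(2 - 1) = 21474*1 = 21474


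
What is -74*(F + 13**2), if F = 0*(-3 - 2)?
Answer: -12506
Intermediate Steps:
F = 0 (F = 0*(-5) = 0)
-74*(F + 13**2) = -74*(0 + 13**2) = -74*(0 + 169) = -74*169 = -12506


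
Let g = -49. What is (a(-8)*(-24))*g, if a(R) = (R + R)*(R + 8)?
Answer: 0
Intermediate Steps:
a(R) = 2*R*(8 + R) (a(R) = (2*R)*(8 + R) = 2*R*(8 + R))
(a(-8)*(-24))*g = ((2*(-8)*(8 - 8))*(-24))*(-49) = ((2*(-8)*0)*(-24))*(-49) = (0*(-24))*(-49) = 0*(-49) = 0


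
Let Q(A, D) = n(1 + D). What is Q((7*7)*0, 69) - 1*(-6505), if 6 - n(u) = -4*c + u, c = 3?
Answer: 6453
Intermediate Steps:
n(u) = 18 - u (n(u) = 6 - (-4*3 + u) = 6 - (-12 + u) = 6 + (12 - u) = 18 - u)
Q(A, D) = 17 - D (Q(A, D) = 18 - (1 + D) = 18 + (-1 - D) = 17 - D)
Q((7*7)*0, 69) - 1*(-6505) = (17 - 1*69) - 1*(-6505) = (17 - 69) + 6505 = -52 + 6505 = 6453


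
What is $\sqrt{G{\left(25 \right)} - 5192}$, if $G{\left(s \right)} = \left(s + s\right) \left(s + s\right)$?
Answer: $2 i \sqrt{673} \approx 51.884 i$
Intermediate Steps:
$G{\left(s \right)} = 4 s^{2}$ ($G{\left(s \right)} = 2 s 2 s = 4 s^{2}$)
$\sqrt{G{\left(25 \right)} - 5192} = \sqrt{4 \cdot 25^{2} - 5192} = \sqrt{4 \cdot 625 - 5192} = \sqrt{2500 - 5192} = \sqrt{-2692} = 2 i \sqrt{673}$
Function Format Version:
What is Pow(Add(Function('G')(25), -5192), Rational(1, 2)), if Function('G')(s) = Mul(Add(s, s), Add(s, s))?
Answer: Mul(2, I, Pow(673, Rational(1, 2))) ≈ Mul(51.884, I)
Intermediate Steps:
Function('G')(s) = Mul(4, Pow(s, 2)) (Function('G')(s) = Mul(Mul(2, s), Mul(2, s)) = Mul(4, Pow(s, 2)))
Pow(Add(Function('G')(25), -5192), Rational(1, 2)) = Pow(Add(Mul(4, Pow(25, 2)), -5192), Rational(1, 2)) = Pow(Add(Mul(4, 625), -5192), Rational(1, 2)) = Pow(Add(2500, -5192), Rational(1, 2)) = Pow(-2692, Rational(1, 2)) = Mul(2, I, Pow(673, Rational(1, 2)))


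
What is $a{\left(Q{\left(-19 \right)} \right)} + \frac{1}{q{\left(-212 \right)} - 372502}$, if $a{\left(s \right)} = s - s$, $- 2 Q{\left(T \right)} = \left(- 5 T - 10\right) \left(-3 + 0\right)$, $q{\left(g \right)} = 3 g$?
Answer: $- \frac{1}{373138} \approx -2.68 \cdot 10^{-6}$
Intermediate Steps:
$Q{\left(T \right)} = -15 - \frac{15 T}{2}$ ($Q{\left(T \right)} = - \frac{\left(- 5 T - 10\right) \left(-3 + 0\right)}{2} = - \frac{\left(-10 - 5 T\right) \left(-3\right)}{2} = - \frac{30 + 15 T}{2} = -15 - \frac{15 T}{2}$)
$a{\left(s \right)} = 0$
$a{\left(Q{\left(-19 \right)} \right)} + \frac{1}{q{\left(-212 \right)} - 372502} = 0 + \frac{1}{3 \left(-212\right) - 372502} = 0 + \frac{1}{-636 - 372502} = 0 + \frac{1}{-373138} = 0 - \frac{1}{373138} = - \frac{1}{373138}$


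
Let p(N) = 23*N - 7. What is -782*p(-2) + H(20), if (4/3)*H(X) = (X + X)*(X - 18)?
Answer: 41506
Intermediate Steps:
H(X) = 3*X*(-18 + X)/2 (H(X) = 3*((X + X)*(X - 18))/4 = 3*((2*X)*(-18 + X))/4 = 3*(2*X*(-18 + X))/4 = 3*X*(-18 + X)/2)
p(N) = -7 + 23*N
-782*p(-2) + H(20) = -782*(-7 + 23*(-2)) + (3/2)*20*(-18 + 20) = -782*(-7 - 46) + (3/2)*20*2 = -782*(-53) + 60 = 41446 + 60 = 41506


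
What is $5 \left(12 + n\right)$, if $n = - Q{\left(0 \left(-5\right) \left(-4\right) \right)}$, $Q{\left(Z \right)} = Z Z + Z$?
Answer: $60$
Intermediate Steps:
$Q{\left(Z \right)} = Z + Z^{2}$ ($Q{\left(Z \right)} = Z^{2} + Z = Z + Z^{2}$)
$n = 0$ ($n = - 0 \left(-5\right) \left(-4\right) \left(1 + 0 \left(-5\right) \left(-4\right)\right) = - 0 \left(-4\right) \left(1 + 0 \left(-4\right)\right) = - 0 \left(1 + 0\right) = - 0 \cdot 1 = \left(-1\right) 0 = 0$)
$5 \left(12 + n\right) = 5 \left(12 + 0\right) = 5 \cdot 12 = 60$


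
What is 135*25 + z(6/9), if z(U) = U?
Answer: 10127/3 ≈ 3375.7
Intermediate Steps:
135*25 + z(6/9) = 135*25 + 6/9 = 3375 + 6*(⅑) = 3375 + ⅔ = 10127/3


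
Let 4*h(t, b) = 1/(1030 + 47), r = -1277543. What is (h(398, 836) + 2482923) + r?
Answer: 5192777041/4308 ≈ 1.2054e+6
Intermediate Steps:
h(t, b) = 1/4308 (h(t, b) = 1/(4*(1030 + 47)) = (¼)/1077 = (¼)*(1/1077) = 1/4308)
(h(398, 836) + 2482923) + r = (1/4308 + 2482923) - 1277543 = 10696432285/4308 - 1277543 = 5192777041/4308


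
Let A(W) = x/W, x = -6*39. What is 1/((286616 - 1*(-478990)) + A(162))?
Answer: 9/6890441 ≈ 1.3062e-6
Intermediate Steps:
x = -234
A(W) = -234/W
1/((286616 - 1*(-478990)) + A(162)) = 1/((286616 - 1*(-478990)) - 234/162) = 1/((286616 + 478990) - 234*1/162) = 1/(765606 - 13/9) = 1/(6890441/9) = 9/6890441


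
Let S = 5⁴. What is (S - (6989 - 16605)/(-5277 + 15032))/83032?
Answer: 6106491/809977160 ≈ 0.0075391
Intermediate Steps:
S = 625
(S - (6989 - 16605)/(-5277 + 15032))/83032 = (625 - (6989 - 16605)/(-5277 + 15032))/83032 = (625 - (-9616)/9755)*(1/83032) = (625 - 1*(-9616/9755))*(1/83032) = (625 + 9616/9755)*(1/83032) = (6106491/9755)*(1/83032) = 6106491/809977160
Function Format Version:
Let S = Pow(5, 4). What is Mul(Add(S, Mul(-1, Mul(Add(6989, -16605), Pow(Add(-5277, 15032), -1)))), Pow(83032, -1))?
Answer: Rational(6106491, 809977160) ≈ 0.0075391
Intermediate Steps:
S = 625
Mul(Add(S, Mul(-1, Mul(Add(6989, -16605), Pow(Add(-5277, 15032), -1)))), Pow(83032, -1)) = Mul(Add(625, Mul(-1, Mul(Add(6989, -16605), Pow(Add(-5277, 15032), -1)))), Pow(83032, -1)) = Mul(Add(625, Mul(-1, Mul(-9616, Pow(9755, -1)))), Rational(1, 83032)) = Mul(Add(625, Mul(-1, Mul(-9616, Rational(1, 9755)))), Rational(1, 83032)) = Mul(Add(625, Mul(-1, Rational(-9616, 9755))), Rational(1, 83032)) = Mul(Add(625, Rational(9616, 9755)), Rational(1, 83032)) = Mul(Rational(6106491, 9755), Rational(1, 83032)) = Rational(6106491, 809977160)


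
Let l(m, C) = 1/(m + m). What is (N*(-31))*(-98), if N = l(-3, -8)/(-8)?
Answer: 1519/24 ≈ 63.292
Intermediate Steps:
l(m, C) = 1/(2*m)
N = 1/48 (N = ((½)/(-3))/(-8) = ((½)*(-⅓))*(-⅛) = -⅙*(-⅛) = 1/48 ≈ 0.020833)
(N*(-31))*(-98) = ((1/48)*(-31))*(-98) = -31/48*(-98) = 1519/24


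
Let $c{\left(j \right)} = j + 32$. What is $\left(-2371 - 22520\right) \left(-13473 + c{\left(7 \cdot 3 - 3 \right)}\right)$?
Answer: $334111893$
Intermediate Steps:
$c{\left(j \right)} = 32 + j$
$\left(-2371 - 22520\right) \left(-13473 + c{\left(7 \cdot 3 - 3 \right)}\right) = \left(-2371 - 22520\right) \left(-13473 + \left(32 + \left(7 \cdot 3 - 3\right)\right)\right) = - 24891 \left(-13473 + \left(32 + \left(21 - 3\right)\right)\right) = - 24891 \left(-13473 + \left(32 + 18\right)\right) = - 24891 \left(-13473 + 50\right) = \left(-24891\right) \left(-13423\right) = 334111893$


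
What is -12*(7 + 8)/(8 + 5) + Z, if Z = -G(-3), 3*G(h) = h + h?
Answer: -154/13 ≈ -11.846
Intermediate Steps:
G(h) = 2*h/3 (G(h) = (h + h)/3 = (2*h)/3 = 2*h/3)
Z = 2 (Z = -2*(-3)/3 = -1*(-2) = 2)
-12*(7 + 8)/(8 + 5) + Z = -12*(7 + 8)/(8 + 5) + 2 = -180/13 + 2 = -154/13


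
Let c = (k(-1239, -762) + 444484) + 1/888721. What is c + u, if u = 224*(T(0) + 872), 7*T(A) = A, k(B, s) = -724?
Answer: 567970926449/888721 ≈ 6.3909e+5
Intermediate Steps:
T(A) = A/7
u = 195328 (u = 224*((⅐)*0 + 872) = 224*(0 + 872) = 224*872 = 195328)
c = 394378830961/888721 (c = (-724 + 444484) + 1/888721 = 443760 + 1/888721 = 394378830961/888721 ≈ 4.4376e+5)
c + u = 394378830961/888721 + 195328 = 567970926449/888721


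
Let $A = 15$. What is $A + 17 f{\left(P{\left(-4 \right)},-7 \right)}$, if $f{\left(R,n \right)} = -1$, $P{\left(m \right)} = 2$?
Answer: $-2$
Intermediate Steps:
$A + 17 f{\left(P{\left(-4 \right)},-7 \right)} = 15 + 17 \left(-1\right) = 15 - 17 = -2$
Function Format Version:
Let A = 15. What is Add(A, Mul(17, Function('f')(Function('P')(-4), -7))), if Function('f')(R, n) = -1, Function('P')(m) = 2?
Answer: -2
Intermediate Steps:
Add(A, Mul(17, Function('f')(Function('P')(-4), -7))) = Add(15, Mul(17, -1)) = Add(15, -17) = -2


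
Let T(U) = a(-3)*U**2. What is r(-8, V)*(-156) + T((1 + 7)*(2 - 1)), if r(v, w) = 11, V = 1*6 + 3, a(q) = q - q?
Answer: -1716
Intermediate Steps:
a(q) = 0
T(U) = 0 (T(U) = 0*U**2 = 0)
V = 9 (V = 6 + 3 = 9)
r(-8, V)*(-156) + T((1 + 7)*(2 - 1)) = 11*(-156) + 0 = -1716 + 0 = -1716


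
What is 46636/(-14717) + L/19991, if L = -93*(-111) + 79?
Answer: -779214042/294207547 ≈ -2.6485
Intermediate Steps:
L = 10402 (L = 10323 + 79 = 10402)
46636/(-14717) + L/19991 = 46636/(-14717) + 10402/19991 = 46636*(-1/14717) + 10402*(1/19991) = -46636/14717 + 10402/19991 = -779214042/294207547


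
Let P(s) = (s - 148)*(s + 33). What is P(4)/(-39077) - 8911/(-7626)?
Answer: 388846475/298001202 ≈ 1.3048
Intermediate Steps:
P(s) = (-148 + s)*(33 + s)
P(4)/(-39077) - 8911/(-7626) = (-4884 + 4² - 115*4)/(-39077) - 8911/(-7626) = (-4884 + 16 - 460)*(-1/39077) - 8911*(-1/7626) = -5328*(-1/39077) + 8911/7626 = 5328/39077 + 8911/7626 = 388846475/298001202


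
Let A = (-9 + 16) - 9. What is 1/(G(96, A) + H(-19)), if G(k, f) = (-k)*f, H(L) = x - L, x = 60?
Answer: 1/271 ≈ 0.0036900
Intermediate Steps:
A = -2 (A = 7 - 9 = -2)
H(L) = 60 - L
G(k, f) = -f*k
1/(G(96, A) + H(-19)) = 1/(-1*(-2)*96 + (60 - 1*(-19))) = 1/(192 + (60 + 19)) = 1/(192 + 79) = 1/271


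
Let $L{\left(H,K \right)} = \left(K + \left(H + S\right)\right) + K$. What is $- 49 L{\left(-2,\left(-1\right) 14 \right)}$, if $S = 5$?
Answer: $1225$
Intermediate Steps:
$L{\left(H,K \right)} = 5 + H + 2 K$ ($L{\left(H,K \right)} = \left(K + \left(H + 5\right)\right) + K = \left(K + \left(5 + H\right)\right) + K = \left(5 + H + K\right) + K = 5 + H + 2 K$)
$- 49 L{\left(-2,\left(-1\right) 14 \right)} = - 49 \left(5 - 2 + 2 \left(\left(-1\right) 14\right)\right) = - 49 \left(5 - 2 + 2 \left(-14\right)\right) = - 49 \left(5 - 2 - 28\right) = \left(-49\right) \left(-25\right) = 1225$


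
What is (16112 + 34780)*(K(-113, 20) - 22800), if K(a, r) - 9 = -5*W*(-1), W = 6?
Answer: -1158352812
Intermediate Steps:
K(a, r) = 39 (K(a, r) = 9 - 5*6*(-1) = 9 - 30*(-1) = 9 + 30 = 39)
(16112 + 34780)*(K(-113, 20) - 22800) = (16112 + 34780)*(39 - 22800) = 50892*(-22761) = -1158352812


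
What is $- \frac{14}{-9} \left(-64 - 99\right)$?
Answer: $- \frac{2282}{9} \approx -253.56$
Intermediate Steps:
$- \frac{14}{-9} \left(-64 - 99\right) = \left(-14\right) \left(- \frac{1}{9}\right) \left(-163\right) = \frac{14}{9} \left(-163\right) = - \frac{2282}{9}$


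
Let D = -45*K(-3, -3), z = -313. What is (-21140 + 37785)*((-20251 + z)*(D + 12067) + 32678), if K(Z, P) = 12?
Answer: -3945007314750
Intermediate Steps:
D = -540 (D = -45*12 = -540)
(-21140 + 37785)*((-20251 + z)*(D + 12067) + 32678) = (-21140 + 37785)*((-20251 - 313)*(-540 + 12067) + 32678) = 16645*(-20564*11527 + 32678) = 16645*(-237041228 + 32678) = 16645*(-237008550) = -3945007314750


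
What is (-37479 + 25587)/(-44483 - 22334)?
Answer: 11892/66817 ≈ 0.17798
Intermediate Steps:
(-37479 + 25587)/(-44483 - 22334) = -11892/(-66817) = -11892*(-1/66817) = 11892/66817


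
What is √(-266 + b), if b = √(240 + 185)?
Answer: √(-266 + 5*√17) ≈ 15.665*I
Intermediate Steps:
b = 5*√17 (b = √425 = 5*√17 ≈ 20.616)
√(-266 + b) = √(-266 + 5*√17)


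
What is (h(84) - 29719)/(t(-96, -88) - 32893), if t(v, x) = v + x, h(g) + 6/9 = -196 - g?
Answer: 89999/99231 ≈ 0.90696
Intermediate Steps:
h(g) = -590/3 - g (h(g) = -⅔ + (-196 - g) = -590/3 - g)
(h(84) - 29719)/(t(-96, -88) - 32893) = ((-590/3 - 1*84) - 29719)/((-96 - 88) - 32893) = ((-590/3 - 84) - 29719)/(-184 - 32893) = (-842/3 - 29719)/(-33077) = -89999/3*(-1/33077) = 89999/99231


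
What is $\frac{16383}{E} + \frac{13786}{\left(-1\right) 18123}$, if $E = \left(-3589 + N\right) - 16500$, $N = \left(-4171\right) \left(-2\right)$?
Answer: $- \frac{458853251}{212890881} \approx -2.1553$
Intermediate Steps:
$N = 8342$
$E = -11747$ ($E = \left(-3589 + 8342\right) - 16500 = 4753 - 16500 = -11747$)
$\frac{16383}{E} + \frac{13786}{\left(-1\right) 18123} = \frac{16383}{-11747} + \frac{13786}{\left(-1\right) 18123} = 16383 \left(- \frac{1}{11747}\right) + \frac{13786}{-18123} = - \frac{16383}{11747} + 13786 \left(- \frac{1}{18123}\right) = - \frac{16383}{11747} - \frac{13786}{18123} = - \frac{458853251}{212890881}$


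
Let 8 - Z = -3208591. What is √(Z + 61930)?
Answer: √3270529 ≈ 1808.5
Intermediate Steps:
Z = 3208599 (Z = 8 - 1*(-3208591) = 8 + 3208591 = 3208599)
√(Z + 61930) = √(3208599 + 61930) = √3270529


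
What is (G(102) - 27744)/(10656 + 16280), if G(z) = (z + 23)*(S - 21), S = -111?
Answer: -11061/6734 ≈ -1.6426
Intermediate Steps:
G(z) = -3036 - 132*z (G(z) = (z + 23)*(-111 - 21) = (23 + z)*(-132) = -3036 - 132*z)
(G(102) - 27744)/(10656 + 16280) = ((-3036 - 132*102) - 27744)/(10656 + 16280) = ((-3036 - 13464) - 27744)/26936 = (-16500 - 27744)*(1/26936) = -44244*1/26936 = -11061/6734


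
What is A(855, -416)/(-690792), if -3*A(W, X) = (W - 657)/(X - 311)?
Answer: -11/83700964 ≈ -1.3142e-7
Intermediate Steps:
A(W, X) = -(-657 + W)/(3*(-311 + X)) (A(W, X) = -(W - 657)/(3*(X - 311)) = -(-657 + W)/(3*(-311 + X)))
A(855, -416)/(-690792) = ((657 - 1*855)/(3*(-311 - 416)))/(-690792) = ((⅓)*(657 - 855)/(-727))*(-1/690792) = ((⅓)*(-1/727)*(-198))*(-1/690792) = (66/727)*(-1/690792) = -11/83700964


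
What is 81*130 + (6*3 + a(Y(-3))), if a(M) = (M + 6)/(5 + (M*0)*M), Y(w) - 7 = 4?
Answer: 52757/5 ≈ 10551.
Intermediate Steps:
Y(w) = 11 (Y(w) = 7 + 4 = 11)
a(M) = 6/5 + M/5 (a(M) = (6 + M)/(5 + 0*M) = (6 + M)/(5 + 0) = (6 + M)/5 = (6 + M)*(⅕) = 6/5 + M/5)
81*130 + (6*3 + a(Y(-3))) = 81*130 + (6*3 + (6/5 + (⅕)*11)) = 10530 + (18 + (6/5 + 11/5)) = 10530 + (18 + 17/5) = 10530 + 107/5 = 52757/5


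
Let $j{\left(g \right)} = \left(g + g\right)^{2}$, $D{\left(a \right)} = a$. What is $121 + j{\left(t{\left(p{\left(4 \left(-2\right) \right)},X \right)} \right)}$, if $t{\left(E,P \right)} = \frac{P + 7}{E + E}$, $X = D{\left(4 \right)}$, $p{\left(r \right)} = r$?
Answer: $\frac{7865}{64} \approx 122.89$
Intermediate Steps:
$X = 4$
$t{\left(E,P \right)} = \frac{7 + P}{2 E}$
$j{\left(g \right)} = 4 g^{2}$ ($j{\left(g \right)} = \left(2 g\right)^{2} = 4 g^{2}$)
$121 + j{\left(t{\left(p{\left(4 \left(-2\right) \right)},X \right)} \right)} = 121 + 4 \left(\frac{7 + 4}{2 \cdot 4 \left(-2\right)}\right)^{2} = 121 + 4 \left(\frac{1}{2} \frac{1}{-8} \cdot 11\right)^{2} = 121 + 4 \left(\frac{1}{2} \left(- \frac{1}{8}\right) 11\right)^{2} = 121 + 4 \left(- \frac{11}{16}\right)^{2} = 121 + 4 \cdot \frac{121}{256} = 121 + \frac{121}{64} = \frac{7865}{64}$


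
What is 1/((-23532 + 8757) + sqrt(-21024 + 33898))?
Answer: -14775/218287751 - sqrt(12874)/218287751 ≈ -6.8206e-5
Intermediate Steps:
1/((-23532 + 8757) + sqrt(-21024 + 33898)) = 1/(-14775 + sqrt(12874))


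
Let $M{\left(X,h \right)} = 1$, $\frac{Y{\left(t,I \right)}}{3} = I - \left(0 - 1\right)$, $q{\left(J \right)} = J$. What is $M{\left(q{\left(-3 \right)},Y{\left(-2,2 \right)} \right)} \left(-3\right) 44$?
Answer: $-132$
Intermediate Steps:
$Y{\left(t,I \right)} = 3 + 3 I$ ($Y{\left(t,I \right)} = 3 \left(I - \left(0 - 1\right)\right) = 3 \left(I - -1\right) = 3 \left(I + 1\right) = 3 \left(1 + I\right) = 3 + 3 I$)
$M{\left(q{\left(-3 \right)},Y{\left(-2,2 \right)} \right)} \left(-3\right) 44 = 1 \left(-3\right) 44 = \left(-3\right) 44 = -132$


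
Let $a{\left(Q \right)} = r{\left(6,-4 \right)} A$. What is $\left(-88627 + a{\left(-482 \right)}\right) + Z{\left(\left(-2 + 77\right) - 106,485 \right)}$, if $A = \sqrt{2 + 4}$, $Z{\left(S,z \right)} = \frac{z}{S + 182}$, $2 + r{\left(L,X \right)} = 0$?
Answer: $- \frac{13382192}{151} - 2 \sqrt{6} \approx -88629.0$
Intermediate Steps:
$r{\left(L,X \right)} = -2$ ($r{\left(L,X \right)} = -2 + 0 = -2$)
$Z{\left(S,z \right)} = \frac{z}{182 + S}$
$A = \sqrt{6} \approx 2.4495$
$a{\left(Q \right)} = - 2 \sqrt{6}$
$\left(-88627 + a{\left(-482 \right)}\right) + Z{\left(\left(-2 + 77\right) - 106,485 \right)} = \left(-88627 - 2 \sqrt{6}\right) + \frac{485}{182 + \left(\left(-2 + 77\right) - 106\right)} = \left(-88627 - 2 \sqrt{6}\right) + \frac{485}{182 + \left(75 - 106\right)} = \left(-88627 - 2 \sqrt{6}\right) + \frac{485}{182 - 31} = \left(-88627 - 2 \sqrt{6}\right) + \frac{485}{151} = - \frac{13382192}{151} - 2 \sqrt{6}$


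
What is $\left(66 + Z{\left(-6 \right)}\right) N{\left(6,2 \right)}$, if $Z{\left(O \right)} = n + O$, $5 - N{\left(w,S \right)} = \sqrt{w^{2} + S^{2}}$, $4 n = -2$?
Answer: $\frac{595}{2} - 119 \sqrt{10} \approx -78.811$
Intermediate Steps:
$n = - \frac{1}{2}$ ($n = \frac{1}{4} \left(-2\right) = - \frac{1}{2} \approx -0.5$)
$N{\left(w,S \right)} = 5 - \sqrt{S^{2} + w^{2}}$ ($N{\left(w,S \right)} = 5 - \sqrt{w^{2} + S^{2}} = 5 - \sqrt{S^{2} + w^{2}}$)
$Z{\left(O \right)} = - \frac{1}{2} + O$
$\left(66 + Z{\left(-6 \right)}\right) N{\left(6,2 \right)} = \left(66 - \frac{13}{2}\right) \left(5 - \sqrt{2^{2} + 6^{2}}\right) = \left(66 - \frac{13}{2}\right) \left(5 - \sqrt{4 + 36}\right) = \frac{119 \left(5 - \sqrt{40}\right)}{2} = \frac{119 \left(5 - 2 \sqrt{10}\right)}{2} = \frac{595}{2} - 119 \sqrt{10}$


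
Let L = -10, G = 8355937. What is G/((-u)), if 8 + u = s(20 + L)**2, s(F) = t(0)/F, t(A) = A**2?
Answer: 8355937/8 ≈ 1.0445e+6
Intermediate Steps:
s(F) = 0 (s(F) = 0**2/F = 0/F = 0)
u = -8 (u = -8 + 0**2 = -8 + 0 = -8)
G/((-u)) = 8355937/((-1*(-8))) = 8355937/8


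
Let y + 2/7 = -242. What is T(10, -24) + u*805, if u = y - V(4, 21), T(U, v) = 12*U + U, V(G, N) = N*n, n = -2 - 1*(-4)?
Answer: -228720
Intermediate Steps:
n = 2 (n = -2 + 4 = 2)
y = -1696/7 (y = -2/7 - 242 = -1696/7 ≈ -242.29)
V(G, N) = 2*N (V(G, N) = N*2 = 2*N)
T(U, v) = 13*U
u = -1990/7 (u = -1696/7 - 2*21 = -1696/7 - 1*42 = -1696/7 - 42 = -1990/7 ≈ -284.29)
T(10, -24) + u*805 = 13*10 - 1990/7*805 = 130 - 228850 = -228720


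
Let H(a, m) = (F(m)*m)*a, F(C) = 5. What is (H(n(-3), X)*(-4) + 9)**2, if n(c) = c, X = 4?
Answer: 62001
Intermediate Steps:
H(a, m) = 5*a*m (H(a, m) = (5*m)*a = 5*a*m)
(H(n(-3), X)*(-4) + 9)**2 = ((5*(-3)*4)*(-4) + 9)**2 = (-60*(-4) + 9)**2 = (240 + 9)**2 = 249**2 = 62001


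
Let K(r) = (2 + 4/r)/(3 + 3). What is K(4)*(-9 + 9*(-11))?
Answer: -54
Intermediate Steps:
K(r) = ⅓ + 2/(3*r) (K(r) = (2 + 4/r)/6 = (2 + 4/r)*(⅙) = ⅓ + 2/(3*r))
K(4)*(-9 + 9*(-11)) = ((⅓)*(2 + 4)/4)*(-9 + 9*(-11)) = ((⅓)*(¼)*6)*(-9 - 99) = (½)*(-108) = -54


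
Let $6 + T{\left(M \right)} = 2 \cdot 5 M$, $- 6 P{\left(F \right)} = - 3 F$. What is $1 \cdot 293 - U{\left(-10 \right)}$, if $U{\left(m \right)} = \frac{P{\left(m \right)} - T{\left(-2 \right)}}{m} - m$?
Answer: $\frac{2851}{10} \approx 285.1$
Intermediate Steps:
$P{\left(F \right)} = \frac{F}{2}$ ($P{\left(F \right)} = - \frac{\left(-3\right) F}{6} = \frac{F}{2}$)
$T{\left(M \right)} = -6 + 10 M$ ($T{\left(M \right)} = -6 + 2 \cdot 5 M = -6 + 10 M$)
$U{\left(m \right)} = - m + \frac{26 + \frac{m}{2}}{m}$ ($U{\left(m \right)} = \frac{\frac{m}{2} - \left(-6 + 10 \left(-2\right)\right)}{m} - m = \frac{\frac{m}{2} - \left(-6 - 20\right)}{m} - m = \frac{\frac{m}{2} - -26}{m} - m = \frac{\frac{m}{2} + 26}{m} - m = \frac{26 + \frac{m}{2}}{m} - m = - m + \frac{26 + \frac{m}{2}}{m}$)
$1 \cdot 293 - U{\left(-10 \right)} = 1 \cdot 293 - \left(\frac{1}{2} - -10 + \frac{26}{-10}\right) = 293 - \left(\frac{1}{2} + 10 + 26 \left(- \frac{1}{10}\right)\right) = 293 - \left(\frac{1}{2} + 10 - \frac{13}{5}\right) = 293 - \frac{79}{10} = \frac{2851}{10}$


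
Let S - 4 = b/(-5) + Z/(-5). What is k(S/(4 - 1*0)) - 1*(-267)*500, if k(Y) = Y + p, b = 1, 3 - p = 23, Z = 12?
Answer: 2669607/20 ≈ 1.3348e+5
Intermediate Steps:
p = -20 (p = 3 - 1*23 = 3 - 23 = -20)
S = 7/5 (S = 4 + (1/(-5) + 12/(-5)) = 4 + (1*(-1/5) + 12*(-1/5)) = 4 + (-1/5 - 12/5) = 4 - 13/5 = 7/5 ≈ 1.4000)
k(Y) = -20 + Y (k(Y) = Y - 20 = -20 + Y)
k(S/(4 - 1*0)) - 1*(-267)*500 = (-20 + 7/(5*(4 - 1*0))) - 1*(-267)*500 = (-20 + 7/(5*(4 + 0))) + 267*500 = (-20 + (7/5)/4) + 133500 = (-20 + (7/5)*(1/4)) + 133500 = (-20 + 7/20) + 133500 = -393/20 + 133500 = 2669607/20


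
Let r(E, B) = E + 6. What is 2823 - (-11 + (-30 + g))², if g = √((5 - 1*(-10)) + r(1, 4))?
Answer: 1120 + 82*√22 ≈ 1504.6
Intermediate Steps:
r(E, B) = 6 + E
g = √22 (g = √((5 - 1*(-10)) + (6 + 1)) = √((5 + 10) + 7) = √(15 + 7) = √22 ≈ 4.6904)
2823 - (-11 + (-30 + g))² = 2823 - (-11 + (-30 + √22))² = 2823 - (-41 + √22)²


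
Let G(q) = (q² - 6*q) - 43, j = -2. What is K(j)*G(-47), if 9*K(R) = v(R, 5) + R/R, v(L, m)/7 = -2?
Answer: -3536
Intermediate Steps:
v(L, m) = -14 (v(L, m) = 7*(-2) = -14)
G(q) = -43 + q² - 6*q
K(R) = -13/9 (K(R) = (-14 + R/R)/9 = (-14 + 1)/9 = (⅑)*(-13) = -13/9)
K(j)*G(-47) = -13*(-43 + (-47)² - 6*(-47))/9 = -13*(-43 + 2209 + 282)/9 = -13/9*2448 = -3536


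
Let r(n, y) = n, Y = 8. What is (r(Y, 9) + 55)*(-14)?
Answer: -882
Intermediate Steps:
(r(Y, 9) + 55)*(-14) = (8 + 55)*(-14) = 63*(-14) = -882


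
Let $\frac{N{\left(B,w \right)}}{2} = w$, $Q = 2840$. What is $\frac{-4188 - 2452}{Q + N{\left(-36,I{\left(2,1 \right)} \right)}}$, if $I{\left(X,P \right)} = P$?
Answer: $- \frac{3320}{1421} \approx -2.3364$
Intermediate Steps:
$N{\left(B,w \right)} = 2 w$
$\frac{-4188 - 2452}{Q + N{\left(-36,I{\left(2,1 \right)} \right)}} = \frac{-4188 - 2452}{2840 + 2 \cdot 1} = - \frac{6640}{2840 + 2} = - \frac{6640}{2842} = \left(-6640\right) \frac{1}{2842} = - \frac{3320}{1421}$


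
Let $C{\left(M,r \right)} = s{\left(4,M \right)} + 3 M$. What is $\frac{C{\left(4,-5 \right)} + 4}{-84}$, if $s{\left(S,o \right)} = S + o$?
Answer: $- \frac{2}{7} \approx -0.28571$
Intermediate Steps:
$C{\left(M,r \right)} = 4 + 4 M$ ($C{\left(M,r \right)} = \left(4 + M\right) + 3 M = 4 + 4 M$)
$\frac{C{\left(4,-5 \right)} + 4}{-84} = \frac{\left(4 + 4 \cdot 4\right) + 4}{-84} = - \frac{\left(4 + 16\right) + 4}{84} = - \frac{20 + 4}{84} = \left(- \frac{1}{84}\right) 24 = - \frac{2}{7}$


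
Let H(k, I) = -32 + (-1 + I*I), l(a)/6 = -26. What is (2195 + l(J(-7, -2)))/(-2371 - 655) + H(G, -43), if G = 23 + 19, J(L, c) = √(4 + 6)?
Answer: 5493177/3026 ≈ 1815.3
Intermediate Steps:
J(L, c) = √10
l(a) = -156 (l(a) = 6*(-26) = -156)
G = 42
H(k, I) = -33 + I² (H(k, I) = -32 + (-1 + I²) = -33 + I²)
(2195 + l(J(-7, -2)))/(-2371 - 655) + H(G, -43) = (2195 - 156)/(-2371 - 655) + (-33 + (-43)²) = 2039/(-3026) + (-33 + 1849) = 2039*(-1/3026) + 1816 = -2039/3026 + 1816 = 5493177/3026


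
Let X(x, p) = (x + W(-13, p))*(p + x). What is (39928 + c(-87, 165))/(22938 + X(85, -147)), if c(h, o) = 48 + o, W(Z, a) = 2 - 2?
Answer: 40141/17668 ≈ 2.2720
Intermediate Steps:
W(Z, a) = 0
X(x, p) = x*(p + x) (X(x, p) = (x + 0)*(p + x) = x*(p + x))
(39928 + c(-87, 165))/(22938 + X(85, -147)) = (39928 + (48 + 165))/(22938 + 85*(-147 + 85)) = (39928 + 213)/(22938 + 85*(-62)) = 40141/(22938 - 5270) = 40141/17668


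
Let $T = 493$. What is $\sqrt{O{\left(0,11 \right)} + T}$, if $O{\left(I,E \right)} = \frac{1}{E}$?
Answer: $\frac{4 \sqrt{3729}}{11} \approx 22.206$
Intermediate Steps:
$\sqrt{O{\left(0,11 \right)} + T} = \sqrt{\frac{1}{11} + 493} = \sqrt{\frac{5424}{11}} = \frac{4 \sqrt{3729}}{11}$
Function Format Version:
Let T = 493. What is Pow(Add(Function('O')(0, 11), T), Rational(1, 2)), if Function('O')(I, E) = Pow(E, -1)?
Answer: Mul(Rational(4, 11), Pow(3729, Rational(1, 2))) ≈ 22.206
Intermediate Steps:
Pow(Add(Function('O')(0, 11), T), Rational(1, 2)) = Pow(Add(Pow(11, -1), 493), Rational(1, 2)) = Pow(Add(Rational(1, 11), 493), Rational(1, 2)) = Pow(Rational(5424, 11), Rational(1, 2)) = Mul(Rational(4, 11), Pow(3729, Rational(1, 2)))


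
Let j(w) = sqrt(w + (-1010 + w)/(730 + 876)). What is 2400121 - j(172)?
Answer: 2400121 - sqrt(110570691)/803 ≈ 2.4001e+6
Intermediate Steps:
j(w) = sqrt(-505/803 + 1607*w/1606) (j(w) = sqrt(w + (-1010 + w)/1606) = sqrt(w + (-1010 + w)*(1/1606)) = sqrt(w + (-505/803 + w/1606)) = sqrt(-505/803 + 1607*w/1606))
2400121 - j(172) = 2400121 - sqrt(-1622060 + 2580842*172)/1606 = 2400121 - sqrt(-1622060 + 443904824)/1606 = 2400121 - sqrt(442282764)/1606 = 2400121 - 2*sqrt(110570691)/1606 = 2400121 - sqrt(110570691)/803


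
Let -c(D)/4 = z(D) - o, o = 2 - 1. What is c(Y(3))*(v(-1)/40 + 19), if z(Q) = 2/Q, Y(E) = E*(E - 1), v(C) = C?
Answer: 253/5 ≈ 50.600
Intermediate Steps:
Y(E) = E*(-1 + E)
o = 1
c(D) = 4 - 8/D (c(D) = -4*(2/D - 1*1) = -4*(2/D - 1) = -4*(-1 + 2/D) = 4 - 8/D)
c(Y(3))*(v(-1)/40 + 19) = (4 - 8*1/(3*(-1 + 3)))*(-1/40 + 19) = (4 - 8/(3*2))*(-1*1/40 + 19) = (4 - 8/6)*(-1/40 + 19) = (4 - 8*⅙)*(759/40) = (4 - 4/3)*(759/40) = (8/3)*(759/40) = 253/5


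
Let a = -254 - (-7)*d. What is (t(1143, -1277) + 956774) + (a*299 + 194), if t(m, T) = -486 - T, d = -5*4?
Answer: 839953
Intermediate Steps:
d = -20
a = -394 (a = -254 - (-7)*(-20) = -254 - 1*140 = -254 - 140 = -394)
(t(1143, -1277) + 956774) + (a*299 + 194) = ((-486 - 1*(-1277)) + 956774) + (-394*299 + 194) = ((-486 + 1277) + 956774) + (-117806 + 194) = (791 + 956774) - 117612 = 957565 - 117612 = 839953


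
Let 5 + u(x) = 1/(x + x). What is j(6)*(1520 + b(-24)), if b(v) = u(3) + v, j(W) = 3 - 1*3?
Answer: 0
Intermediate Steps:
j(W) = 0 (j(W) = 3 - 3 = 0)
u(x) = -5 + 1/(2*x) (u(x) = -5 + 1/(x + x) = -5 + 1/(2*x))
b(v) = -29/6 + v (b(v) = (-5 + (1/2)/3) + v = (-5 + (1/2)*(1/3)) + v = (-5 + 1/6) + v = -29/6 + v)
j(6)*(1520 + b(-24)) = 0*(1520 + (-29/6 - 24)) = 0*(1520 - 173/6) = 0*(8947/6) = 0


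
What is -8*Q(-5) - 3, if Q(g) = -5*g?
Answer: -203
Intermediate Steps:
-8*Q(-5) - 3 = -(-40)*(-5) - 3 = -8*25 - 3 = -200 - 3 = -203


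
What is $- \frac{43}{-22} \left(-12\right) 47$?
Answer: $- \frac{12126}{11} \approx -1102.4$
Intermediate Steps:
$- \frac{43}{-22} \left(-12\right) 47 = \left(-43\right) \left(- \frac{1}{22}\right) \left(-12\right) 47 = \frac{43}{22} \left(-12\right) 47 = \left(- \frac{258}{11}\right) 47 = - \frac{12126}{11}$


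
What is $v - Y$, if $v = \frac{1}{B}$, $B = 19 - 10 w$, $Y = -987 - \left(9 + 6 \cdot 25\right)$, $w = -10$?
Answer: $\frac{136375}{119} \approx 1146.0$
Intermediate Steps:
$Y = -1146$ ($Y = -987 - \left(9 + 150\right) = -987 - 159 = -1146$)
$B = 119$ ($B = 19 - -100 = 19 + 100 = 119$)
$v = \frac{1}{119} \approx 0.0084034$
$v - Y = \frac{1}{119} - -1146 = \frac{1}{119} + 1146 = \frac{136375}{119}$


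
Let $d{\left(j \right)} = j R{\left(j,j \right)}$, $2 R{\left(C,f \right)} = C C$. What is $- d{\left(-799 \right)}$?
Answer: $\frac{510082399}{2} \approx 2.5504 \cdot 10^{8}$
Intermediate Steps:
$R{\left(C,f \right)} = \frac{C^{2}}{2}$ ($R{\left(C,f \right)} = \frac{C C}{2} = \frac{C^{2}}{2}$)
$d{\left(j \right)} = \frac{j^{3}}{2}$ ($d{\left(j \right)} = j \frac{j^{2}}{2} = \frac{j^{3}}{2}$)
$- d{\left(-799 \right)} = - \frac{\left(-799\right)^{3}}{2} = - \frac{-510082399}{2} = \left(-1\right) \left(- \frac{510082399}{2}\right) = \frac{510082399}{2}$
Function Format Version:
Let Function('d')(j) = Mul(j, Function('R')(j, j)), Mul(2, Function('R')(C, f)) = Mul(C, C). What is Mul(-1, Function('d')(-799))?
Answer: Rational(510082399, 2) ≈ 2.5504e+8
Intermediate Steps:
Function('R')(C, f) = Mul(Rational(1, 2), Pow(C, 2)) (Function('R')(C, f) = Mul(Rational(1, 2), Mul(C, C)) = Mul(Rational(1, 2), Pow(C, 2)))
Function('d')(j) = Mul(Rational(1, 2), Pow(j, 3)) (Function('d')(j) = Mul(j, Mul(Rational(1, 2), Pow(j, 2))) = Mul(Rational(1, 2), Pow(j, 3)))
Mul(-1, Function('d')(-799)) = Mul(-1, Mul(Rational(1, 2), Pow(-799, 3))) = Mul(-1, Mul(Rational(1, 2), -510082399)) = Mul(-1, Rational(-510082399, 2)) = Rational(510082399, 2)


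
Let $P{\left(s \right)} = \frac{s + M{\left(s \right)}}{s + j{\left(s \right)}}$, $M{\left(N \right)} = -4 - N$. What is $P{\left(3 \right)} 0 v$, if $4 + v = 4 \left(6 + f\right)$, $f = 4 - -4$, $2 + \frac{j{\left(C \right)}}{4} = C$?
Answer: $0$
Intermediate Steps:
$j{\left(C \right)} = -8 + 4 C$
$f = 8$ ($f = 4 + 4 = 8$)
$P{\left(s \right)} = - \frac{4}{-8 + 5 s}$ ($P{\left(s \right)} = \frac{s - \left(4 + s\right)}{s + \left(-8 + 4 s\right)} = - \frac{4}{-8 + 5 s}$)
$v = 52$ ($v = -4 + 4 \left(6 + 8\right) = -4 + 4 \cdot 14 = -4 + 56 = 52$)
$P{\left(3 \right)} 0 v = - \frac{4}{-8 + 5 \cdot 3} \cdot 0 \cdot 52 = - \frac{4}{-8 + 15} \cdot 0 \cdot 52 = - \frac{4}{7} \cdot 0 \cdot 52 = \left(-4\right) \frac{1}{7} \cdot 0 \cdot 52 = \left(- \frac{4}{7}\right) 0 \cdot 52 = 0 \cdot 52 = 0$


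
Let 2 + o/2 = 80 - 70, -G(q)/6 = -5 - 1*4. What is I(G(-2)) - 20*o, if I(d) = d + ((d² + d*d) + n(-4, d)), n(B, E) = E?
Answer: 5620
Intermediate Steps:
G(q) = 54 (G(q) = -6*(-5 - 1*4) = -6*(-5 - 4) = -6*(-9) = 54)
o = 16 (o = -4 + 2*(80 - 70) = -4 + 2*10 = -4 + 20 = 16)
I(d) = 2*d + 2*d² (I(d) = d + ((d² + d*d) + d) = d + ((d² + d²) + d) = d + (2*d² + d) = d + (d + 2*d²) = 2*d + 2*d²)
I(G(-2)) - 20*o = 2*54*(1 + 54) - 20*16 = 2*54*55 - 320 = 5940 - 320 = 5620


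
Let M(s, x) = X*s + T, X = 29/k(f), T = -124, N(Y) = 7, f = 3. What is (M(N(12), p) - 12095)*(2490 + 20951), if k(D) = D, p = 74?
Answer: -854518214/3 ≈ -2.8484e+8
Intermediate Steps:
X = 29/3 ≈ 9.6667
M(s, x) = -124 + 29*s/3 (M(s, x) = 29*s/3 - 124 = -124 + 29*s/3)
(M(N(12), p) - 12095)*(2490 + 20951) = ((-124 + (29/3)*7) - 12095)*(2490 + 20951) = ((-124 + 203/3) - 12095)*23441 = (-169/3 - 12095)*23441 = -36454/3*23441 = -854518214/3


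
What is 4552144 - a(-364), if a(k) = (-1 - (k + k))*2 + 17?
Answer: 4550673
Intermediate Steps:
a(k) = 15 - 4*k (a(k) = (-1 - 2*k)*2 + 17 = (-2 - 4*k) + 17 = 15 - 4*k)
4552144 - a(-364) = 4552144 - (15 - 4*(-364)) = 4552144 - (15 + 1456) = 4552144 - 1*1471 = 4552144 - 1471 = 4550673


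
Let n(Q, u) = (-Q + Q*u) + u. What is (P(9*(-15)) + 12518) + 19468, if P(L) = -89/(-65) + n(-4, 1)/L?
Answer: 11227564/351 ≈ 31987.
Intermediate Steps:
n(Q, u) = u - Q + Q*u
P(L) = 89/65 + 1/L (P(L) = -89/(-65) + (1 - 1*(-4) - 4*1)/L = -89*(-1/65) + (1 + 4 - 4)/L = 89/65 + 1/L)
(P(9*(-15)) + 12518) + 19468 = ((89/65 + 1/(9*(-15))) + 12518) + 19468 = ((89/65 + 1/(-135)) + 12518) + 19468 = ((89/65 - 1/135) + 12518) + 19468 = (478/351 + 12518) + 19468 = 4394296/351 + 19468 = 11227564/351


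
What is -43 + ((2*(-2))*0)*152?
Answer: -43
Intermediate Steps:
-43 + ((2*(-2))*0)*152 = -43 - 4*0*152 = -43 + 0*152 = -43 + 0 = -43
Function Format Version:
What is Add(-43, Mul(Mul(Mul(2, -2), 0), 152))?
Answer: -43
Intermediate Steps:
Add(-43, Mul(Mul(Mul(2, -2), 0), 152)) = Add(-43, Mul(Mul(-4, 0), 152)) = Add(-43, Mul(0, 152)) = Add(-43, 0) = -43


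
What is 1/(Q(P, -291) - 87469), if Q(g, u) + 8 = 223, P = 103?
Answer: -1/87254 ≈ -1.1461e-5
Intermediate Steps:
Q(g, u) = 215 (Q(g, u) = -8 + 223 = 215)
1/(Q(P, -291) - 87469) = 1/(215 - 87469) = 1/(-87254) = -1/87254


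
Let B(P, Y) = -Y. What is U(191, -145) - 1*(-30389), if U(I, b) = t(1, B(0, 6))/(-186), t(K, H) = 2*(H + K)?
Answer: 2826182/93 ≈ 30389.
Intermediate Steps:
t(K, H) = 2*H + 2*K
U(I, b) = 5/93 (U(I, b) = (2*(-1*6) + 2*1)/(-186) = (2*(-6) + 2)*(-1/186) = (-12 + 2)*(-1/186) = -10*(-1/186) = 5/93)
U(191, -145) - 1*(-30389) = 5/93 - 1*(-30389) = 5/93 + 30389 = 2826182/93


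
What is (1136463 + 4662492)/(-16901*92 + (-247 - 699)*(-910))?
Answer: -1932985/231344 ≈ -8.3555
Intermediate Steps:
(1136463 + 4662492)/(-16901*92 + (-247 - 699)*(-910)) = 5798955/(-1554892 - 946*(-910)) = 5798955/(-1554892 + 860860) = 5798955/(-694032) = 5798955*(-1/694032) = -1932985/231344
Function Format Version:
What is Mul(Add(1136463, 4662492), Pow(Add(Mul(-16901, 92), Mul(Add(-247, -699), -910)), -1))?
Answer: Rational(-1932985, 231344) ≈ -8.3555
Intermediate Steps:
Mul(Add(1136463, 4662492), Pow(Add(Mul(-16901, 92), Mul(Add(-247, -699), -910)), -1)) = Mul(5798955, Pow(Add(-1554892, Mul(-946, -910)), -1)) = Mul(5798955, Pow(Add(-1554892, 860860), -1)) = Mul(5798955, Pow(-694032, -1)) = Mul(5798955, Rational(-1, 694032)) = Rational(-1932985, 231344)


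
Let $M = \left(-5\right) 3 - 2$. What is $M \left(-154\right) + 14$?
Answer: $2632$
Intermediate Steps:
$M = -17$ ($M = -15 - 2 = -17$)
$M \left(-154\right) + 14 = \left(-17\right) \left(-154\right) + 14 = 2618 + 14 = 2632$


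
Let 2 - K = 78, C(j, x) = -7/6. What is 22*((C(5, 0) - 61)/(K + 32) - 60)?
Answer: -15467/12 ≈ -1288.9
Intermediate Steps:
C(j, x) = -7/6 (C(j, x) = -7*⅙ = -7/6)
K = -76 (K = 2 - 1*78 = 2 - 78 = -76)
22*((C(5, 0) - 61)/(K + 32) - 60) = 22*((-7/6 - 61)/(-76 + 32) - 60) = 22*(-373/6/(-44) - 60) = 22*(-373/6*(-1/44) - 60) = 22*(373/264 - 60) = 22*(-15467/264) = -15467/12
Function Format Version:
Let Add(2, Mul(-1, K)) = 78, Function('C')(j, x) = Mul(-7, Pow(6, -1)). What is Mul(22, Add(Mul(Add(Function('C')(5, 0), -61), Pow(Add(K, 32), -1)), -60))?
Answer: Rational(-15467, 12) ≈ -1288.9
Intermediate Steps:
Function('C')(j, x) = Rational(-7, 6) (Function('C')(j, x) = Mul(-7, Rational(1, 6)) = Rational(-7, 6))
K = -76 (K = Add(2, Mul(-1, 78)) = Add(2, -78) = -76)
Mul(22, Add(Mul(Add(Function('C')(5, 0), -61), Pow(Add(K, 32), -1)), -60)) = Mul(22, Add(Mul(Add(Rational(-7, 6), -61), Pow(Add(-76, 32), -1)), -60)) = Mul(22, Add(Mul(Rational(-373, 6), Pow(-44, -1)), -60)) = Mul(22, Add(Mul(Rational(-373, 6), Rational(-1, 44)), -60)) = Mul(22, Add(Rational(373, 264), -60)) = Mul(22, Rational(-15467, 264)) = Rational(-15467, 12)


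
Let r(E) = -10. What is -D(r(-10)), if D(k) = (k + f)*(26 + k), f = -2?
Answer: 192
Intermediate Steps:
D(k) = (-2 + k)*(26 + k) (D(k) = (k - 2)*(26 + k) = (-2 + k)*(26 + k))
-D(r(-10)) = -(-52 + (-10)**2 + 24*(-10)) = -(-52 + 100 - 240) = -1*(-192) = 192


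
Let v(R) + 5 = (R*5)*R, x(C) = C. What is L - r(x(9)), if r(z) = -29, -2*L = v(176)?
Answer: -154817/2 ≈ -77409.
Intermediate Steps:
v(R) = -5 + 5*R**2 (v(R) = -5 + (R*5)*R = -5 + (5*R)*R = -5 + 5*R**2)
L = -154875/2 (L = -(-5 + 5*176**2)/2 = -(-5 + 5*30976)/2 = -(-5 + 154880)/2 = -1/2*154875 = -154875/2 ≈ -77438.)
L - r(x(9)) = -154875/2 - 1*(-29) = -154875/2 + 29 = -154817/2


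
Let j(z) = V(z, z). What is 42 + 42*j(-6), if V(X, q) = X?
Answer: -210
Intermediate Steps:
j(z) = z
42 + 42*j(-6) = 42 + 42*(-6) = 42 - 252 = -210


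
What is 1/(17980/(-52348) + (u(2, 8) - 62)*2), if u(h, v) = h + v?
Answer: -13087/1365543 ≈ -0.0095837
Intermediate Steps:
1/(17980/(-52348) + (u(2, 8) - 62)*2) = 1/(17980/(-52348) + ((2 + 8) - 62)*2) = 1/(17980*(-1/52348) + (10 - 62)*2) = 1/(-4495/13087 - 52*2) = 1/(-4495/13087 - 104) = 1/(-1365543/13087) = -13087/1365543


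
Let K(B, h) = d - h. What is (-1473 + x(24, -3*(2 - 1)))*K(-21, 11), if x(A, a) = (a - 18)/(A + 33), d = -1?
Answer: 335928/19 ≈ 17680.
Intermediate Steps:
K(B, h) = -1 - h
x(A, a) = (-18 + a)/(33 + A)
(-1473 + x(24, -3*(2 - 1)))*K(-21, 11) = (-1473 + (-18 - 3*(2 - 1))/(33 + 24))*(-1 - 1*11) = (-1473 + (-18 - 3*1)/57)*(-1 - 11) = (-1473 + (-18 - 3)/57)*(-12) = (-1473 + (1/57)*(-21))*(-12) = (-1473 - 7/19)*(-12) = -27994/19*(-12) = 335928/19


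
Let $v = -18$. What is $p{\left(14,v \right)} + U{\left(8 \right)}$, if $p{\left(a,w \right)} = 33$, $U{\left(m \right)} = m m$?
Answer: $97$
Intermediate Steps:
$U{\left(m \right)} = m^{2}$
$p{\left(14,v \right)} + U{\left(8 \right)} = 33 + 8^{2} = 33 + 64 = 97$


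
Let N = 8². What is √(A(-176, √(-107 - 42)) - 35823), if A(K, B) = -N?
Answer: I*√35887 ≈ 189.44*I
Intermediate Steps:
N = 64
A(K, B) = -64 (A(K, B) = -1*64 = -64)
√(A(-176, √(-107 - 42)) - 35823) = √(-64 - 35823) = √(-35887) = I*√35887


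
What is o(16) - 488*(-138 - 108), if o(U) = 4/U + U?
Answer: 480257/4 ≈ 1.2006e+5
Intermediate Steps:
o(U) = U + 4/U
o(16) - 488*(-138 - 108) = (16 + 4/16) - 488*(-138 - 108) = (16 + 4*(1/16)) - 488*(-246) = (16 + 1/4) + 120048 = 65/4 + 120048 = 480257/4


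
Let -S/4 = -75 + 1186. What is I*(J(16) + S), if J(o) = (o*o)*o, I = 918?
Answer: -319464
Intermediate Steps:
S = -4444 (S = -4*(-75 + 1186) = -4*1111 = -4444)
J(o) = o**3 (J(o) = o**2*o = o**3)
I*(J(16) + S) = 918*(16**3 - 4444) = 918*(4096 - 4444) = 918*(-348) = -319464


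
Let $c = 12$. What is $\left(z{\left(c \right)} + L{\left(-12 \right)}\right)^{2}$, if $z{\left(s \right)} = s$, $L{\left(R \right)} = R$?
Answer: $0$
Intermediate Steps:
$\left(z{\left(c \right)} + L{\left(-12 \right)}\right)^{2} = \left(12 - 12\right)^{2} = 0^{2} = 0$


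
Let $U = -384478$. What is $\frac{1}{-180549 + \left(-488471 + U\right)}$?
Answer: $- \frac{1}{1053498} \approx -9.4922 \cdot 10^{-7}$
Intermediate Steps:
$\frac{1}{-180549 + \left(-488471 + U\right)} = \frac{1}{-180549 - 872949} = \frac{1}{-1053498} = - \frac{1}{1053498}$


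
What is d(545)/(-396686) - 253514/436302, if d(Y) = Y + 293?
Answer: -25232768920/43268723793 ≈ -0.58316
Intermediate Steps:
d(Y) = 293 + Y
d(545)/(-396686) - 253514/436302 = (293 + 545)/(-396686) - 253514/436302 = 838*(-1/396686) - 253514*1/436302 = -419/198343 - 126757/218151 = -25232768920/43268723793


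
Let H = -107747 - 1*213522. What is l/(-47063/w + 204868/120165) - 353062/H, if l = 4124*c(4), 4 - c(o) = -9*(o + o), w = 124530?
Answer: 100453208056943110946/425293474370167 ≈ 2.3620e+5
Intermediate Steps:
c(o) = 4 + 18*o (c(o) = 4 - (-9)*(o + o) = 4 - (-9)*2*o = 4 - (-18)*o = 4 + 18*o)
H = -321269 (H = -107747 - 213522 = -321269)
l = 313424 (l = 4124*(4 + 18*4) = 4124*(4 + 72) = 4124*76 = 313424)
l/(-47063/w + 204868/120165) - 353062/H = 313424/(-47063/124530 + 204868/120165) - 353062/(-321269) = 313424/(-47063*1/124530 + 204868*(1/120165)) - 353062*(-1/321269) = 313424/(-47063/124530 + 204868/120165) + 353062/321269 = 313424/(1323792443/997609830) + 353062/321269 = 313424*(997609830/1323792443) + 353062/321269 = 312674863357920/1323792443 + 353062/321269 = 100453208056943110946/425293474370167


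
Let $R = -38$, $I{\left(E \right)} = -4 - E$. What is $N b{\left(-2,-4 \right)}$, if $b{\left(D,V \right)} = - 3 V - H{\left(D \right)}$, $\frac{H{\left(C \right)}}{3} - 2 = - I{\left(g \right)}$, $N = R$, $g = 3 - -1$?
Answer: $684$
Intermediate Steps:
$g = 4$ ($g = 3 + 1 = 4$)
$N = -38$
$H{\left(C \right)} = 30$ ($H{\left(C \right)} = 6 + 3 \left(- (-4 - 4)\right) = 6 + 3 \left(\left(-1\right) \left(-8\right)\right) = 6 + 3 \cdot 8 = 6 + 24 = 30$)
$b{\left(D,V \right)} = -30 - 3 V$ ($b{\left(D,V \right)} = - 3 V - 30 = -30 - 3 V$)
$N b{\left(-2,-4 \right)} = - 38 \left(-30 - -12\right) = - 38 \left(-30 + 12\right) = \left(-38\right) \left(-18\right) = 684$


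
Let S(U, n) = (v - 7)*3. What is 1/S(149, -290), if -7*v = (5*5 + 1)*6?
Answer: -7/615 ≈ -0.011382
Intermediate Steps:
v = -156/7 (v = -(5*5 + 1)*6/7 = -(25 + 1)*6/7 = -26*6/7 = -⅐*156 = -156/7 ≈ -22.286)
S(U, n) = -615/7 (S(U, n) = (-156/7 - 7)*3 = -205/7*3 = -615/7)
1/S(149, -290) = 1/(-615/7) = -7/615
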